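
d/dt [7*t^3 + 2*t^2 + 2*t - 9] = 21*t^2 + 4*t + 2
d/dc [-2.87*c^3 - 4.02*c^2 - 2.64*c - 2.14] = -8.61*c^2 - 8.04*c - 2.64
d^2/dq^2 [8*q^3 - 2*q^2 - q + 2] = 48*q - 4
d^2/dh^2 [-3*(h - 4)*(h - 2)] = -6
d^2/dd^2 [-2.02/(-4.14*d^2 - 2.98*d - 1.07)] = (-69.243984*d^2 - 49.842288*d + 2.02*(8.28*d + 2.98)*(16.56*d + 5.96) - 17.896392)/(4.14*d^2 + 2.98*d + 1.07)^3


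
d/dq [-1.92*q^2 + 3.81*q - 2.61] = 3.81 - 3.84*q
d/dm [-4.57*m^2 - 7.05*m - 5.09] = -9.14*m - 7.05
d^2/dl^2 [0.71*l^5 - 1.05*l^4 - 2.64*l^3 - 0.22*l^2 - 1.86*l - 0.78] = 14.2*l^3 - 12.6*l^2 - 15.84*l - 0.44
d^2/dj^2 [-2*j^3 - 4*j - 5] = -12*j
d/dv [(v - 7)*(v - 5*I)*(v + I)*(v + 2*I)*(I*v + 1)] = 5*I*v^4 + v^3*(12 - 28*I) + v^2*(-63 + 33*I) + v*(6 - 154*I) - 21 + 10*I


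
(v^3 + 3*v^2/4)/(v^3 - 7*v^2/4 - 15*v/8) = 2*v/(2*v - 5)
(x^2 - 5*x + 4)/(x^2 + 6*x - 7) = (x - 4)/(x + 7)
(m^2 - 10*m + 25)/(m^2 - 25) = (m - 5)/(m + 5)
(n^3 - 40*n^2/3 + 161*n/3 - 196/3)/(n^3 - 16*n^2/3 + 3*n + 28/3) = (n - 7)/(n + 1)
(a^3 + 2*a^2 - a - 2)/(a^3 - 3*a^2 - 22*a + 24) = (a^2 + 3*a + 2)/(a^2 - 2*a - 24)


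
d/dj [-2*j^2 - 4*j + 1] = -4*j - 4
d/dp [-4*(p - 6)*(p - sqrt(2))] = -8*p + 4*sqrt(2) + 24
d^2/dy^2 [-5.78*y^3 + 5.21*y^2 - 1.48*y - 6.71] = 10.42 - 34.68*y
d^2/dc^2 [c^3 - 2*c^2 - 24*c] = 6*c - 4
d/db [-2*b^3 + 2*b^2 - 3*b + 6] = -6*b^2 + 4*b - 3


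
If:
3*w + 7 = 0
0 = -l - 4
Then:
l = -4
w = -7/3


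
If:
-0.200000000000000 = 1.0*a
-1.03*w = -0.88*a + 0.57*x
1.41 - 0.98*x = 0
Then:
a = -0.20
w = -0.97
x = 1.44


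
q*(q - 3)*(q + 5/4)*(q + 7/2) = q^4 + 7*q^3/4 - 79*q^2/8 - 105*q/8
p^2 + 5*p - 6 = (p - 1)*(p + 6)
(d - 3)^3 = d^3 - 9*d^2 + 27*d - 27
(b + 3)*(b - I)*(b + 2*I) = b^3 + 3*b^2 + I*b^2 + 2*b + 3*I*b + 6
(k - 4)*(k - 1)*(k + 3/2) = k^3 - 7*k^2/2 - 7*k/2 + 6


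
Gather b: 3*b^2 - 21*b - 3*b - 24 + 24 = 3*b^2 - 24*b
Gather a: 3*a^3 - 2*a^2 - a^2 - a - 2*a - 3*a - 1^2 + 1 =3*a^3 - 3*a^2 - 6*a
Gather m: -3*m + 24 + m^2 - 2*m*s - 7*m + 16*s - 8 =m^2 + m*(-2*s - 10) + 16*s + 16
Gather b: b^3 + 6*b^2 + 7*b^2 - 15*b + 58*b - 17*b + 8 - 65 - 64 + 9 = b^3 + 13*b^2 + 26*b - 112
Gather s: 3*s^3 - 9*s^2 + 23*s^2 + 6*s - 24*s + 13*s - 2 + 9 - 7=3*s^3 + 14*s^2 - 5*s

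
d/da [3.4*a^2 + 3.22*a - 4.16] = 6.8*a + 3.22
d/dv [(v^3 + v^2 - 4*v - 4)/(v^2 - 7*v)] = (v^4 - 14*v^3 - 3*v^2 + 8*v - 28)/(v^2*(v^2 - 14*v + 49))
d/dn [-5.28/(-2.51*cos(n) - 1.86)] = 13.2528*sin(n)/(2.51*cos(n) + 1.86)^2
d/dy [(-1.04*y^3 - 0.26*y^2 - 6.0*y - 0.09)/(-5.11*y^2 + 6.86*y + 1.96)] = (5.3144*y^4 - 14.2688*y^3 - 38.5588*y^2 - 1.939*y - 11.1426)/(26.1121*y^4 - 70.1092*y^3 + 27.0284*y^2 + 26.8912*y + 3.8416)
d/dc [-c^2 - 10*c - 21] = -2*c - 10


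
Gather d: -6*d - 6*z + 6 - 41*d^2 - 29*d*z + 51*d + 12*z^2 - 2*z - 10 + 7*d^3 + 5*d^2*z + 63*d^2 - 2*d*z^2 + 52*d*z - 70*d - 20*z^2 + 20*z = 7*d^3 + d^2*(5*z + 22) + d*(-2*z^2 + 23*z - 25) - 8*z^2 + 12*z - 4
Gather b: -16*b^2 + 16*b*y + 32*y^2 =-16*b^2 + 16*b*y + 32*y^2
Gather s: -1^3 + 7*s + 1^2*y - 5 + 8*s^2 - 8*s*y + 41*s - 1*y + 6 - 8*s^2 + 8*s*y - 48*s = 0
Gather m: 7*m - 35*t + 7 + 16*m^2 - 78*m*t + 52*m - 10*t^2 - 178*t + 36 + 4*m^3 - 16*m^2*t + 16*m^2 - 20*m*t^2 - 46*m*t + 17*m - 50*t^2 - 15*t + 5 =4*m^3 + m^2*(32 - 16*t) + m*(-20*t^2 - 124*t + 76) - 60*t^2 - 228*t + 48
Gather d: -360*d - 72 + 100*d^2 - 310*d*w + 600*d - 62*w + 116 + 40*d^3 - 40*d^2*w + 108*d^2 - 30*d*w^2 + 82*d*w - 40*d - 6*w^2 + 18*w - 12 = 40*d^3 + d^2*(208 - 40*w) + d*(-30*w^2 - 228*w + 200) - 6*w^2 - 44*w + 32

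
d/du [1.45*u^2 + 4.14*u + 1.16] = 2.9*u + 4.14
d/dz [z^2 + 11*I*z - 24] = 2*z + 11*I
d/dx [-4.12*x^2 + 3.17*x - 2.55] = 3.17 - 8.24*x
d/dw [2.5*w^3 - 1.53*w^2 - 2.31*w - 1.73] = 7.5*w^2 - 3.06*w - 2.31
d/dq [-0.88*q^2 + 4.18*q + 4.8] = 4.18 - 1.76*q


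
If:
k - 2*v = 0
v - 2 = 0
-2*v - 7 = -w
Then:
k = 4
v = 2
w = 11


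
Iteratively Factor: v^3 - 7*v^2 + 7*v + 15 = (v - 3)*(v^2 - 4*v - 5) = (v - 5)*(v - 3)*(v + 1)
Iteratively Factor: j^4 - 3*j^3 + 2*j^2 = (j - 1)*(j^3 - 2*j^2) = j*(j - 1)*(j^2 - 2*j) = j*(j - 2)*(j - 1)*(j)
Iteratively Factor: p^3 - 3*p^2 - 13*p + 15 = (p - 1)*(p^2 - 2*p - 15) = (p - 1)*(p + 3)*(p - 5)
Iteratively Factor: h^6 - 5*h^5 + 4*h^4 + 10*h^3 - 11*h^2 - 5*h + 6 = (h + 1)*(h^5 - 6*h^4 + 10*h^3 - 11*h + 6) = (h - 2)*(h + 1)*(h^4 - 4*h^3 + 2*h^2 + 4*h - 3) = (h - 3)*(h - 2)*(h + 1)*(h^3 - h^2 - h + 1) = (h - 3)*(h - 2)*(h + 1)^2*(h^2 - 2*h + 1) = (h - 3)*(h - 2)*(h - 1)*(h + 1)^2*(h - 1)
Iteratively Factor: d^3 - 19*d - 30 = (d + 2)*(d^2 - 2*d - 15) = (d - 5)*(d + 2)*(d + 3)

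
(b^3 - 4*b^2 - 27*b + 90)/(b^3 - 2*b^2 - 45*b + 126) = (b + 5)/(b + 7)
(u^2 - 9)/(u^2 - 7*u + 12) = (u + 3)/(u - 4)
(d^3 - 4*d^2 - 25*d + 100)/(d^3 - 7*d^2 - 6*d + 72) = (d^2 - 25)/(d^2 - 3*d - 18)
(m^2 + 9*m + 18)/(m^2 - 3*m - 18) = (m + 6)/(m - 6)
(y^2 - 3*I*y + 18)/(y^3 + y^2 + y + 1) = (y^2 - 3*I*y + 18)/(y^3 + y^2 + y + 1)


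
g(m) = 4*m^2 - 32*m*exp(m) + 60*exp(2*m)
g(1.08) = 423.17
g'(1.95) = 5280.39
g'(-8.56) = -68.43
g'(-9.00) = -71.97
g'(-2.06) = -10.21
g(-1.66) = 23.29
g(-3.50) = 52.44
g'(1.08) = 853.18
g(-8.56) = 293.15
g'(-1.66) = -4.93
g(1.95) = 2540.77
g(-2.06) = 26.35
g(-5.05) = 103.05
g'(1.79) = 3784.41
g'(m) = -32*m*exp(m) + 8*m + 120*exp(2*m) - 32*exp(m)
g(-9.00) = 324.04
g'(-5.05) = -39.56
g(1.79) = 1822.15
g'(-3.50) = -25.47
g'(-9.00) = -71.97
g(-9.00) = 324.04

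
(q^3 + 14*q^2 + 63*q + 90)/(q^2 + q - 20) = (q^2 + 9*q + 18)/(q - 4)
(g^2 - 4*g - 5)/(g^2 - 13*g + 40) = (g + 1)/(g - 8)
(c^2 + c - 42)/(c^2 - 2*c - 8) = (-c^2 - c + 42)/(-c^2 + 2*c + 8)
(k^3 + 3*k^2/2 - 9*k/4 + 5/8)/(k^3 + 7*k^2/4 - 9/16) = 2*(4*k^2 + 8*k - 5)/(8*k^2 + 18*k + 9)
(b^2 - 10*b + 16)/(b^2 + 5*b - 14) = (b - 8)/(b + 7)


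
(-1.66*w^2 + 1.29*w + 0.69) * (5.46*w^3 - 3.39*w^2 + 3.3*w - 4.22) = -9.0636*w^5 + 12.6708*w^4 - 6.0837*w^3 + 8.9231*w^2 - 3.1668*w - 2.9118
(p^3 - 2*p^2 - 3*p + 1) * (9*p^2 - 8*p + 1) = 9*p^5 - 26*p^4 - 10*p^3 + 31*p^2 - 11*p + 1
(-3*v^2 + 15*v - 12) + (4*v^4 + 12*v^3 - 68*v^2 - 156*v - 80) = 4*v^4 + 12*v^3 - 71*v^2 - 141*v - 92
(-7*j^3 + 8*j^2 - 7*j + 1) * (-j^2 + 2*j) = 7*j^5 - 22*j^4 + 23*j^3 - 15*j^2 + 2*j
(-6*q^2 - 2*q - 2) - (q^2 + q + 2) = -7*q^2 - 3*q - 4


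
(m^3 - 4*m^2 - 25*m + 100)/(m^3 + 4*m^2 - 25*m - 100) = (m - 4)/(m + 4)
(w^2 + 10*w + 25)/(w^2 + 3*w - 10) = (w + 5)/(w - 2)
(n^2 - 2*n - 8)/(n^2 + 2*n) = (n - 4)/n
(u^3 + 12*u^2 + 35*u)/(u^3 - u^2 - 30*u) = (u + 7)/(u - 6)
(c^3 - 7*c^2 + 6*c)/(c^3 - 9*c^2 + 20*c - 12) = c/(c - 2)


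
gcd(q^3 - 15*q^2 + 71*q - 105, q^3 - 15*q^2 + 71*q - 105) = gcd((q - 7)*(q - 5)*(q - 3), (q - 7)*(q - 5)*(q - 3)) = q^3 - 15*q^2 + 71*q - 105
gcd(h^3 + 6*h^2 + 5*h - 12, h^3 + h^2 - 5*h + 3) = h^2 + 2*h - 3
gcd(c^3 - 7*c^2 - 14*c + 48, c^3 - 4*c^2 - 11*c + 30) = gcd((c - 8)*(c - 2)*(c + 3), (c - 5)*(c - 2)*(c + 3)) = c^2 + c - 6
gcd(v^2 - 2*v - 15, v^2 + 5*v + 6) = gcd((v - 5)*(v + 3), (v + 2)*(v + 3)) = v + 3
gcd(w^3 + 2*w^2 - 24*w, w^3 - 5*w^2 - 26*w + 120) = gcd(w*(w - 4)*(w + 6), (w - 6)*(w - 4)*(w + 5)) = w - 4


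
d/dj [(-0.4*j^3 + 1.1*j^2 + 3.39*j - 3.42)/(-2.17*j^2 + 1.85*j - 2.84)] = (0.868*j^4 - 1.48*j^3 + 12.7993*j^2 - 21.0908*j - 3.3006)/(4.7089*j^4 - 8.029*j^3 + 15.7481*j^2 - 10.508*j + 8.0656)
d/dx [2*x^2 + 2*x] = 4*x + 2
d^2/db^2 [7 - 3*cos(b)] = 3*cos(b)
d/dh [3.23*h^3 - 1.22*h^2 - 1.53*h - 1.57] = 9.69*h^2 - 2.44*h - 1.53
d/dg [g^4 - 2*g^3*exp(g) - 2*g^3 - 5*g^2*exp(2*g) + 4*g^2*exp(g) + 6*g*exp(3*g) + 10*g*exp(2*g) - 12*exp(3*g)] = -2*g^3*exp(g) + 4*g^3 - 10*g^2*exp(2*g) - 2*g^2*exp(g) - 6*g^2 + 18*g*exp(3*g) + 10*g*exp(2*g) + 8*g*exp(g) - 30*exp(3*g) + 10*exp(2*g)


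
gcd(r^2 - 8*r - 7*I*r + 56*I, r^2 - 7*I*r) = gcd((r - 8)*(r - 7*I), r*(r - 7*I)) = r - 7*I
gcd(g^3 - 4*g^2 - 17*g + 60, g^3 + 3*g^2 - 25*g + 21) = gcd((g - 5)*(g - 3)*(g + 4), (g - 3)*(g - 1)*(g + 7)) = g - 3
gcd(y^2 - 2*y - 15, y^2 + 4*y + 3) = y + 3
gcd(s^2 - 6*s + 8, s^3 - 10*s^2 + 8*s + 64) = s - 4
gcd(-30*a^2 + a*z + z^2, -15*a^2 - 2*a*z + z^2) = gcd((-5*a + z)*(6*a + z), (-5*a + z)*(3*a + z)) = -5*a + z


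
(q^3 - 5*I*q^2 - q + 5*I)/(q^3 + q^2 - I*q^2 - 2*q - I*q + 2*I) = (q^2 + q*(1 - 5*I) - 5*I)/(q^2 + q*(2 - I) - 2*I)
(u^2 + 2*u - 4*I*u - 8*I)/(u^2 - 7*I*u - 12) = (u + 2)/(u - 3*I)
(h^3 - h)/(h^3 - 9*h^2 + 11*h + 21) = h*(h - 1)/(h^2 - 10*h + 21)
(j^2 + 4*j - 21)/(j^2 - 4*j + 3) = (j + 7)/(j - 1)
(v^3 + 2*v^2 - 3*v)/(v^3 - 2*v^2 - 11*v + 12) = v/(v - 4)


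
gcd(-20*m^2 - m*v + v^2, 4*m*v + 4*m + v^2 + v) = 4*m + v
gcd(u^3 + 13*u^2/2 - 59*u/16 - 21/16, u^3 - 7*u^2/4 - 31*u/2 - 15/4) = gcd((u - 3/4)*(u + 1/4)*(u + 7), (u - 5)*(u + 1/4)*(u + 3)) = u + 1/4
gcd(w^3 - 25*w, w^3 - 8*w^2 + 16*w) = w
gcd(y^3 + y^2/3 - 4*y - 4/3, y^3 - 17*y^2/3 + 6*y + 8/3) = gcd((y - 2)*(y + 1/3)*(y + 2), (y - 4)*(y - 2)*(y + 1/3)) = y^2 - 5*y/3 - 2/3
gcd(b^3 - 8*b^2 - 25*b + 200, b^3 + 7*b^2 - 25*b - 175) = b^2 - 25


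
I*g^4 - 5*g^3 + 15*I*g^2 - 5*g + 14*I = (g - 2*I)*(g + I)*(g + 7*I)*(I*g + 1)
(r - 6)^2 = r^2 - 12*r + 36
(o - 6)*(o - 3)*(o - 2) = o^3 - 11*o^2 + 36*o - 36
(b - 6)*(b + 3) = b^2 - 3*b - 18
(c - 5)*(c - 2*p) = c^2 - 2*c*p - 5*c + 10*p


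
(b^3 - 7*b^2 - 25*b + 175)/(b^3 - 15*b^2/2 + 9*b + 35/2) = 2*(b^2 - 2*b - 35)/(2*b^2 - 5*b - 7)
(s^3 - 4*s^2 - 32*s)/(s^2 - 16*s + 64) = s*(s + 4)/(s - 8)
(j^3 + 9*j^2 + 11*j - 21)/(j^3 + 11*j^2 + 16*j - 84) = (j^2 + 2*j - 3)/(j^2 + 4*j - 12)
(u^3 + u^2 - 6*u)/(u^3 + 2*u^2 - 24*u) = (u^2 + u - 6)/(u^2 + 2*u - 24)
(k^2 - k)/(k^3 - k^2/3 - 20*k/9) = 9*(1 - k)/(-9*k^2 + 3*k + 20)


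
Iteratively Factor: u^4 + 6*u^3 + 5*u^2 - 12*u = (u - 1)*(u^3 + 7*u^2 + 12*u) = (u - 1)*(u + 4)*(u^2 + 3*u) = (u - 1)*(u + 3)*(u + 4)*(u)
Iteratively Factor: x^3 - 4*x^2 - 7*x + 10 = (x - 5)*(x^2 + x - 2) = (x - 5)*(x - 1)*(x + 2)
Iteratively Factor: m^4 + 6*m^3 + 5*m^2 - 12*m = (m + 4)*(m^3 + 2*m^2 - 3*m) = m*(m + 4)*(m^2 + 2*m - 3) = m*(m + 3)*(m + 4)*(m - 1)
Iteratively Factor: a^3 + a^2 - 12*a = (a - 3)*(a^2 + 4*a) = (a - 3)*(a + 4)*(a)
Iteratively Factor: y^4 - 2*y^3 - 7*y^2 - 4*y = (y - 4)*(y^3 + 2*y^2 + y) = (y - 4)*(y + 1)*(y^2 + y) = (y - 4)*(y + 1)^2*(y)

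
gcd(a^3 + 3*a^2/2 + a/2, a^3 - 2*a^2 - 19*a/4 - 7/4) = a^2 + 3*a/2 + 1/2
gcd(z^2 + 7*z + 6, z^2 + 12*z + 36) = z + 6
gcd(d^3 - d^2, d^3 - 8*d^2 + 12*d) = d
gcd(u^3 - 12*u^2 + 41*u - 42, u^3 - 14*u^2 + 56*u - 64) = u - 2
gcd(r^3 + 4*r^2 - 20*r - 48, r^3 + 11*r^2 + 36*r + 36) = r^2 + 8*r + 12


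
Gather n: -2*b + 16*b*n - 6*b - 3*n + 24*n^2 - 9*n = -8*b + 24*n^2 + n*(16*b - 12)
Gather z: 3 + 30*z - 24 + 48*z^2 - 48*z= 48*z^2 - 18*z - 21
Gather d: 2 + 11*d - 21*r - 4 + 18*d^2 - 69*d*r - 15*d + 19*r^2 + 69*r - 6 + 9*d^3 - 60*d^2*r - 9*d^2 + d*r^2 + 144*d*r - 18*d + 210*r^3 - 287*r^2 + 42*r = 9*d^3 + d^2*(9 - 60*r) + d*(r^2 + 75*r - 22) + 210*r^3 - 268*r^2 + 90*r - 8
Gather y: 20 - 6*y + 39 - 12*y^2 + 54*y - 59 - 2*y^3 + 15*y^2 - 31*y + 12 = -2*y^3 + 3*y^2 + 17*y + 12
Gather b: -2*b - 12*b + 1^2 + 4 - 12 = -14*b - 7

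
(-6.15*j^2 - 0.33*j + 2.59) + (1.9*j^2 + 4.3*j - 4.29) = -4.25*j^2 + 3.97*j - 1.7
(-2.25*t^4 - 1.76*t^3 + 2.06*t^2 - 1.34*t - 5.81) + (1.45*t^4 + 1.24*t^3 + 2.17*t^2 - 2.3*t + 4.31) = -0.8*t^4 - 0.52*t^3 + 4.23*t^2 - 3.64*t - 1.5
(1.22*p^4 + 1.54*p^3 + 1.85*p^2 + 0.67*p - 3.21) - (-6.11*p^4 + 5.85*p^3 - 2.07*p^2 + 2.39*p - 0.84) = 7.33*p^4 - 4.31*p^3 + 3.92*p^2 - 1.72*p - 2.37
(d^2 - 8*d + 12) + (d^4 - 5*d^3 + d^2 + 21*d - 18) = d^4 - 5*d^3 + 2*d^2 + 13*d - 6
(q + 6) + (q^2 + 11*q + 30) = q^2 + 12*q + 36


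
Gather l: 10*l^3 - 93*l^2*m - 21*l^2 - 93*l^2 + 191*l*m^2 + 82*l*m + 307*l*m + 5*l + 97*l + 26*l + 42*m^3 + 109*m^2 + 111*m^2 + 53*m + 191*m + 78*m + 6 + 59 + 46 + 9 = 10*l^3 + l^2*(-93*m - 114) + l*(191*m^2 + 389*m + 128) + 42*m^3 + 220*m^2 + 322*m + 120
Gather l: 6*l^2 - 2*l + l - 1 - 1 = 6*l^2 - l - 2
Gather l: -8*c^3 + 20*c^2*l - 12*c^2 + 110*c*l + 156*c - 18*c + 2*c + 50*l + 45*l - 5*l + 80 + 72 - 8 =-8*c^3 - 12*c^2 + 140*c + l*(20*c^2 + 110*c + 90) + 144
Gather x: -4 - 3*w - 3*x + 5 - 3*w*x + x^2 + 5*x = -3*w + x^2 + x*(2 - 3*w) + 1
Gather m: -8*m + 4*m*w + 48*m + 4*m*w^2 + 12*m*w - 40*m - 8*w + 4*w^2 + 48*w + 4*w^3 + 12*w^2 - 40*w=m*(4*w^2 + 16*w) + 4*w^3 + 16*w^2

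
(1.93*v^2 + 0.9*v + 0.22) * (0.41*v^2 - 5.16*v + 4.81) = 0.7913*v^4 - 9.5898*v^3 + 4.7295*v^2 + 3.1938*v + 1.0582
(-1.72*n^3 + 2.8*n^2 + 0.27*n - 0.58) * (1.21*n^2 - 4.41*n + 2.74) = -2.0812*n^5 + 10.9732*n^4 - 16.7341*n^3 + 5.7795*n^2 + 3.2976*n - 1.5892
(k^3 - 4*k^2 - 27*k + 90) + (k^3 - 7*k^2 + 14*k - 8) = 2*k^3 - 11*k^2 - 13*k + 82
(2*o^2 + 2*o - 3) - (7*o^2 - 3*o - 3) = -5*o^2 + 5*o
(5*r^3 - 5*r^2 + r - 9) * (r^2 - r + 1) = 5*r^5 - 10*r^4 + 11*r^3 - 15*r^2 + 10*r - 9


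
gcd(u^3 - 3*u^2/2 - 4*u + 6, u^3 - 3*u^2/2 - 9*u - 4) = u + 2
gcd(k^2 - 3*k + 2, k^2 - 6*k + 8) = k - 2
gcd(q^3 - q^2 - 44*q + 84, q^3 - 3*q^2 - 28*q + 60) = q^2 - 8*q + 12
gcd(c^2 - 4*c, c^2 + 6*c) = c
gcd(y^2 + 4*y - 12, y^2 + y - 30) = y + 6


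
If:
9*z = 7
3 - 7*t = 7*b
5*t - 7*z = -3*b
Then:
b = -104/63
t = 131/63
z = 7/9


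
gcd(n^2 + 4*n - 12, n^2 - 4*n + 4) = n - 2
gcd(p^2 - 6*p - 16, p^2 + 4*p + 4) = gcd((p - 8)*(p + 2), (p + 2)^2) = p + 2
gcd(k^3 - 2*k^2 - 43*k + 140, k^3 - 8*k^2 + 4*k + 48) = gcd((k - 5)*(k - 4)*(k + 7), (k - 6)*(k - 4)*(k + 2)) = k - 4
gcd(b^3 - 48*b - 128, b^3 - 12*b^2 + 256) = b^2 - 4*b - 32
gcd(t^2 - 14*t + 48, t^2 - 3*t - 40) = t - 8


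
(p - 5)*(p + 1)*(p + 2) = p^3 - 2*p^2 - 13*p - 10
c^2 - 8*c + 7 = (c - 7)*(c - 1)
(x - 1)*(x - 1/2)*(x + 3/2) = x^3 - 7*x/4 + 3/4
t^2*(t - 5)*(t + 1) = t^4 - 4*t^3 - 5*t^2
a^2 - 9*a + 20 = (a - 5)*(a - 4)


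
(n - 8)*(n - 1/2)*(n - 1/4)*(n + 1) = n^4 - 31*n^3/4 - 21*n^2/8 + 41*n/8 - 1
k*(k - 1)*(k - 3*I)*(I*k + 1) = I*k^4 + 4*k^3 - I*k^3 - 4*k^2 - 3*I*k^2 + 3*I*k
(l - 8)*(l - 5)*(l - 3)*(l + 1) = l^4 - 15*l^3 + 63*l^2 - 41*l - 120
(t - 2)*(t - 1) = t^2 - 3*t + 2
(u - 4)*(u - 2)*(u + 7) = u^3 + u^2 - 34*u + 56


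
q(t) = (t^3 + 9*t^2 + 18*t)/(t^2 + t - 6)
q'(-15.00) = 0.94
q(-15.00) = -7.94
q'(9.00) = 0.67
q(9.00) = 19.29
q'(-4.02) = 0.56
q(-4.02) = 1.32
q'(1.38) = -40.62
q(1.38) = -16.43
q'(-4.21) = 0.59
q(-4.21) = 1.21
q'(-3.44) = 0.46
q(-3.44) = 1.62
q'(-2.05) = 0.02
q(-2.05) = 2.00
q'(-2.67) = 0.27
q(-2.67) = 1.90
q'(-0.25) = -2.16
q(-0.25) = 0.64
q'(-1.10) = -0.66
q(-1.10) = 1.74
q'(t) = (-2*t - 1)*(t^3 + 9*t^2 + 18*t)/(t^2 + t - 6)^2 + (3*t^2 + 18*t + 18)/(t^2 + t - 6)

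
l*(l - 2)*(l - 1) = l^3 - 3*l^2 + 2*l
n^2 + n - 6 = (n - 2)*(n + 3)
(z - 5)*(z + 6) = z^2 + z - 30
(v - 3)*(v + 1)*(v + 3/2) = v^3 - v^2/2 - 6*v - 9/2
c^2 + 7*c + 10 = (c + 2)*(c + 5)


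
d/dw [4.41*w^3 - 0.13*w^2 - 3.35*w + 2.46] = 13.23*w^2 - 0.26*w - 3.35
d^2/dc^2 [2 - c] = 0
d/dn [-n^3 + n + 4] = 1 - 3*n^2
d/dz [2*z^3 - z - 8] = 6*z^2 - 1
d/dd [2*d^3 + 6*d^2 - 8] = 6*d*(d + 2)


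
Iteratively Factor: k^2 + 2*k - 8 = (k + 4)*(k - 2)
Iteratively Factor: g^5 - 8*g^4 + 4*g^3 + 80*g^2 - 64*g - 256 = (g - 4)*(g^4 - 4*g^3 - 12*g^2 + 32*g + 64) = (g - 4)^2*(g^3 - 12*g - 16) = (g - 4)^3*(g^2 + 4*g + 4) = (g - 4)^3*(g + 2)*(g + 2)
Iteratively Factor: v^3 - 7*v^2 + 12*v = (v - 3)*(v^2 - 4*v) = (v - 4)*(v - 3)*(v)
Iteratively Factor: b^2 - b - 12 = (b - 4)*(b + 3)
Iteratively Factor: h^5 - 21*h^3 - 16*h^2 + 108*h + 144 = (h - 3)*(h^4 + 3*h^3 - 12*h^2 - 52*h - 48) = (h - 3)*(h + 3)*(h^3 - 12*h - 16) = (h - 4)*(h - 3)*(h + 3)*(h^2 + 4*h + 4) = (h - 4)*(h - 3)*(h + 2)*(h + 3)*(h + 2)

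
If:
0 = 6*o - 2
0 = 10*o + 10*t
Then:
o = 1/3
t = -1/3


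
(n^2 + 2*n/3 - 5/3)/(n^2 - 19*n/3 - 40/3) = (n - 1)/(n - 8)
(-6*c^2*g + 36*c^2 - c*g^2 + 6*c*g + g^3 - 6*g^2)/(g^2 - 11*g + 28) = (-6*c^2*g + 36*c^2 - c*g^2 + 6*c*g + g^3 - 6*g^2)/(g^2 - 11*g + 28)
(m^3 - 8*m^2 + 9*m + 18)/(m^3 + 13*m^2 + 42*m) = (m^3 - 8*m^2 + 9*m + 18)/(m*(m^2 + 13*m + 42))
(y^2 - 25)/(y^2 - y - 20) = (y + 5)/(y + 4)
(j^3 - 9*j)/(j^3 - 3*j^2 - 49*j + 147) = j*(j + 3)/(j^2 - 49)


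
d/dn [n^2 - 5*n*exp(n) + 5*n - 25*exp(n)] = -5*n*exp(n) + 2*n - 30*exp(n) + 5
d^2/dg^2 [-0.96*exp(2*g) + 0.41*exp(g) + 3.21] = (0.41 - 3.84*exp(g))*exp(g)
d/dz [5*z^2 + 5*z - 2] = 10*z + 5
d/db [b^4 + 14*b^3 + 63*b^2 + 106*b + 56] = 4*b^3 + 42*b^2 + 126*b + 106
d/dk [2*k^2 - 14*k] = 4*k - 14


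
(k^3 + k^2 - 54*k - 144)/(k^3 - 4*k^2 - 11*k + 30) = (k^2 - 2*k - 48)/(k^2 - 7*k + 10)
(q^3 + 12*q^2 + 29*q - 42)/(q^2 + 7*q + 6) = (q^2 + 6*q - 7)/(q + 1)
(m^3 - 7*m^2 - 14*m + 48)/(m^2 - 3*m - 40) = (m^2 + m - 6)/(m + 5)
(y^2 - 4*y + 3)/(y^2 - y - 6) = (y - 1)/(y + 2)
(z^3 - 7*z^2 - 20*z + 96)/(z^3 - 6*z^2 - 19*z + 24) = (z^2 + z - 12)/(z^2 + 2*z - 3)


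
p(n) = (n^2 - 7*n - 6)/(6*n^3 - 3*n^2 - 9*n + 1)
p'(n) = (2*n - 7)/(6*n^3 - 3*n^2 - 9*n + 1) + (-18*n^2 + 6*n + 9)*(n^2 - 7*n - 6)/(6*n^3 - 3*n^2 - 9*n + 1)^2 = (-6*n^4 + 84*n^3 + 78*n^2 - 34*n - 61)/(36*n^6 - 36*n^5 - 99*n^4 + 66*n^3 + 75*n^2 - 18*n + 1)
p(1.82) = -1.42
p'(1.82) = 4.89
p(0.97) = 2.33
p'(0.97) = 1.97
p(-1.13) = -2.42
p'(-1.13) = -31.06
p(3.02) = -0.16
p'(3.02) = 0.19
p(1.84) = -1.33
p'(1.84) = 4.38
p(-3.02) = -0.15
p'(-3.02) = -0.08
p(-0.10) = -2.84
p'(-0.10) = -16.38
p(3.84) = -0.07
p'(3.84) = 0.06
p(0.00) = -6.00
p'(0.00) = -61.00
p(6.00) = -0.01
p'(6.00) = 0.01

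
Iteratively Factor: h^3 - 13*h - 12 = (h + 3)*(h^2 - 3*h - 4) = (h + 1)*(h + 3)*(h - 4)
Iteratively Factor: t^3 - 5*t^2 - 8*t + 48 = (t - 4)*(t^2 - t - 12) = (t - 4)*(t + 3)*(t - 4)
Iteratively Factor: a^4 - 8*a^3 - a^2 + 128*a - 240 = (a - 5)*(a^3 - 3*a^2 - 16*a + 48) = (a - 5)*(a - 3)*(a^2 - 16) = (a - 5)*(a - 3)*(a + 4)*(a - 4)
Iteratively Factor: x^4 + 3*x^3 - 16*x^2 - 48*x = (x + 4)*(x^3 - x^2 - 12*x) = (x + 3)*(x + 4)*(x^2 - 4*x) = x*(x + 3)*(x + 4)*(x - 4)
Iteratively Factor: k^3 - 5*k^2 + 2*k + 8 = (k - 2)*(k^2 - 3*k - 4) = (k - 4)*(k - 2)*(k + 1)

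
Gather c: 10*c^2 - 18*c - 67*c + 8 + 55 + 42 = 10*c^2 - 85*c + 105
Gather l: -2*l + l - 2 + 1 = -l - 1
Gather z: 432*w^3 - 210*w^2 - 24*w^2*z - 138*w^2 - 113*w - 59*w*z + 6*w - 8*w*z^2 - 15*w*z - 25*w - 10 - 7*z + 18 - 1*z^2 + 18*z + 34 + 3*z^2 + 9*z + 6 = 432*w^3 - 348*w^2 - 132*w + z^2*(2 - 8*w) + z*(-24*w^2 - 74*w + 20) + 48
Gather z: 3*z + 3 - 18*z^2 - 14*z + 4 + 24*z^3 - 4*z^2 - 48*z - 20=24*z^3 - 22*z^2 - 59*z - 13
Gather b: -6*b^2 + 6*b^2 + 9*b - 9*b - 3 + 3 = 0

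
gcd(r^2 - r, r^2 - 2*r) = r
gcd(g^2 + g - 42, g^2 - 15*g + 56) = 1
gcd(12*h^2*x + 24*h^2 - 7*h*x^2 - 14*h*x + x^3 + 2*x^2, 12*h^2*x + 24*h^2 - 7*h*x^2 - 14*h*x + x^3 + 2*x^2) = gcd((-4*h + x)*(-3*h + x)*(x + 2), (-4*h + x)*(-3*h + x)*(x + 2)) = 12*h^2*x + 24*h^2 - 7*h*x^2 - 14*h*x + x^3 + 2*x^2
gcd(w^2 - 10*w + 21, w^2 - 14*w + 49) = w - 7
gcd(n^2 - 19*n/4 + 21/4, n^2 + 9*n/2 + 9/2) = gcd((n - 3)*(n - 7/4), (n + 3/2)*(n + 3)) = 1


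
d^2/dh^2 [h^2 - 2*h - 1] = 2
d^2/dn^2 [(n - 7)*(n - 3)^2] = 6*n - 26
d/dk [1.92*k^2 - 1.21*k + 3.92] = 3.84*k - 1.21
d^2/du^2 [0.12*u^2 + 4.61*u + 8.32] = 0.240000000000000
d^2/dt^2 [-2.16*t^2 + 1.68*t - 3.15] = -4.32000000000000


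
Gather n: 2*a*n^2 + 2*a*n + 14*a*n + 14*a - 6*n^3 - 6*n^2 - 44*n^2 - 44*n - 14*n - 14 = 14*a - 6*n^3 + n^2*(2*a - 50) + n*(16*a - 58) - 14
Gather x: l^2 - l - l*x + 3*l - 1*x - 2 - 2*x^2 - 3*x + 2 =l^2 + 2*l - 2*x^2 + x*(-l - 4)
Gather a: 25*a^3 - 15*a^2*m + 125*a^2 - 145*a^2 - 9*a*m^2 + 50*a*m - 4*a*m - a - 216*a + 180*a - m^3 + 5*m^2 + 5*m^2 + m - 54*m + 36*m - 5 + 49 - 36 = 25*a^3 + a^2*(-15*m - 20) + a*(-9*m^2 + 46*m - 37) - m^3 + 10*m^2 - 17*m + 8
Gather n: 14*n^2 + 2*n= 14*n^2 + 2*n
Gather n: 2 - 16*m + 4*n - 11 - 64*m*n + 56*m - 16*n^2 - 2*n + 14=40*m - 16*n^2 + n*(2 - 64*m) + 5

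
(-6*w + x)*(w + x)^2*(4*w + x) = -24*w^4 - 50*w^3*x - 27*w^2*x^2 + x^4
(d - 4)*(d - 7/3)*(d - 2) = d^3 - 25*d^2/3 + 22*d - 56/3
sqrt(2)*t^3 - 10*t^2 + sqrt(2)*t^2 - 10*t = t*(t - 5*sqrt(2))*(sqrt(2)*t + sqrt(2))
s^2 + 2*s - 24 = (s - 4)*(s + 6)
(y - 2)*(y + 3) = y^2 + y - 6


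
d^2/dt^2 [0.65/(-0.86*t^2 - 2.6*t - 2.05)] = (0.96148*t^2 + 2.9068*t - 0.65*(1.72*t + 2.6)*(3.44*t + 5.2) + 2.2919)/(0.86*t^2 + 2.6*t + 2.05)^3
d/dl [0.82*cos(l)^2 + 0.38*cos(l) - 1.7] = -(1.64*cos(l) + 0.38)*sin(l)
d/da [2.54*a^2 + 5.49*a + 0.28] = 5.08*a + 5.49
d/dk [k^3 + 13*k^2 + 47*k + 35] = 3*k^2 + 26*k + 47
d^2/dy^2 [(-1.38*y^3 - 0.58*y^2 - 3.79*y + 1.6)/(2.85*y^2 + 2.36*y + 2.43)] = (1.4210854715202e-14*y^5 - 1.4210854715202e-14*y^4 - 50.024106*y^3 + 54.592596*y^2 + 173.162898*y + 32.28122)/(23.149125*y^6 + 57.5073*y^5 + 106.833105*y^4 + 111.209336*y^3 + 91.089279*y^2 + 41.806692*y + 14.348907)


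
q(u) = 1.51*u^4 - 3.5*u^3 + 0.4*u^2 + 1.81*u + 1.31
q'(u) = 6.04*u^3 - 10.5*u^2 + 0.8*u + 1.81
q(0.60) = 1.98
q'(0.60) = -0.19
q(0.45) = 1.95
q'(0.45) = 0.59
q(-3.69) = 455.88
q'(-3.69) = -447.58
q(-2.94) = 201.20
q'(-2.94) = -244.79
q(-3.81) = 511.98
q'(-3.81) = -487.71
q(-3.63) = 429.61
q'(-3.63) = -428.36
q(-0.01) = 1.29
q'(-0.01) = 1.80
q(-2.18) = 69.63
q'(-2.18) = -112.41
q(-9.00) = 12476.03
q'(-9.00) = -5259.05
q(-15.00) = 88320.41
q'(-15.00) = -22757.69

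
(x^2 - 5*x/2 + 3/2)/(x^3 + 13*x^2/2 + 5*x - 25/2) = (2*x - 3)/(2*x^2 + 15*x + 25)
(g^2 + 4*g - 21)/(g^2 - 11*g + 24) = (g + 7)/(g - 8)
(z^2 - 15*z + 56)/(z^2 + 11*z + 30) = (z^2 - 15*z + 56)/(z^2 + 11*z + 30)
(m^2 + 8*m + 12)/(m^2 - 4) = (m + 6)/(m - 2)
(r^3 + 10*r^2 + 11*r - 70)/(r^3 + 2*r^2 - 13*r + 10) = (r + 7)/(r - 1)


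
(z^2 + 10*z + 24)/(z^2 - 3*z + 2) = (z^2 + 10*z + 24)/(z^2 - 3*z + 2)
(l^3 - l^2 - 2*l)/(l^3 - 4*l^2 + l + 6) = l/(l - 3)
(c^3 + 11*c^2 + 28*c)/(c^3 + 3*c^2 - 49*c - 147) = c*(c + 4)/(c^2 - 4*c - 21)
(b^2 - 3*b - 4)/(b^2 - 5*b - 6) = (b - 4)/(b - 6)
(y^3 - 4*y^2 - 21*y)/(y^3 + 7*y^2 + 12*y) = (y - 7)/(y + 4)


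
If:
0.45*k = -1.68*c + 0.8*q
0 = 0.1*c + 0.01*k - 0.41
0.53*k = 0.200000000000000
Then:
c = 4.06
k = 0.38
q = 8.74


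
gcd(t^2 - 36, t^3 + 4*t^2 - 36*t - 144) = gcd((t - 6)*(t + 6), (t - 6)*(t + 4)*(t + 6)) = t^2 - 36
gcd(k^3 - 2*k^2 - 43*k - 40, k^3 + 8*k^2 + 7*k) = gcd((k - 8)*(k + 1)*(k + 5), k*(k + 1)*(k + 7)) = k + 1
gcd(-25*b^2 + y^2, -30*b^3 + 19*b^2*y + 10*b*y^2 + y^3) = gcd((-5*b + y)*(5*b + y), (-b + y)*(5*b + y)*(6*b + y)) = 5*b + y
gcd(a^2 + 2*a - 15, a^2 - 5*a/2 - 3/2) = a - 3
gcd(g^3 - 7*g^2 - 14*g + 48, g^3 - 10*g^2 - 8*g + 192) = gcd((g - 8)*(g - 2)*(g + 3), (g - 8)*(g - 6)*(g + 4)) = g - 8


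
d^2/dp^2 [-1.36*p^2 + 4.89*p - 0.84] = -2.72000000000000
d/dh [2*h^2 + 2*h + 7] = 4*h + 2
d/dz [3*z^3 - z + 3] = 9*z^2 - 1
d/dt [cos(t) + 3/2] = -sin(t)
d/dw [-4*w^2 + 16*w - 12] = 16 - 8*w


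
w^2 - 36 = (w - 6)*(w + 6)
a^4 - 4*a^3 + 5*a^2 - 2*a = a*(a - 2)*(a - 1)^2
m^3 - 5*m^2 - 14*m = m*(m - 7)*(m + 2)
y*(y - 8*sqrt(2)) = y^2 - 8*sqrt(2)*y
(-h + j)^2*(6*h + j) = 6*h^3 - 11*h^2*j + 4*h*j^2 + j^3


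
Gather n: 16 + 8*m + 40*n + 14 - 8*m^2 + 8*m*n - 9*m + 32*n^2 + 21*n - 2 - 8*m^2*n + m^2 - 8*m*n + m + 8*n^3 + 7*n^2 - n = -7*m^2 + 8*n^3 + 39*n^2 + n*(60 - 8*m^2) + 28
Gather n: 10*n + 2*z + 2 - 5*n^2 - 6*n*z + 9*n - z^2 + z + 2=-5*n^2 + n*(19 - 6*z) - z^2 + 3*z + 4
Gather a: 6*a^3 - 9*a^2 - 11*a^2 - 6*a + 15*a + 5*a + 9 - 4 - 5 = 6*a^3 - 20*a^2 + 14*a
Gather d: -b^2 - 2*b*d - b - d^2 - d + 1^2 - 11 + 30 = -b^2 - b - d^2 + d*(-2*b - 1) + 20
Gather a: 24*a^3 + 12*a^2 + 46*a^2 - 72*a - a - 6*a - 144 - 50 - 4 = 24*a^3 + 58*a^2 - 79*a - 198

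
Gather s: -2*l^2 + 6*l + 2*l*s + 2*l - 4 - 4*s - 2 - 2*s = -2*l^2 + 8*l + s*(2*l - 6) - 6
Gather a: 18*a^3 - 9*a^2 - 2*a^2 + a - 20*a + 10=18*a^3 - 11*a^2 - 19*a + 10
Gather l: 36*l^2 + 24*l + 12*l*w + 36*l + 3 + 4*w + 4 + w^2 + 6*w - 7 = 36*l^2 + l*(12*w + 60) + w^2 + 10*w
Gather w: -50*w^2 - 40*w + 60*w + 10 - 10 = -50*w^2 + 20*w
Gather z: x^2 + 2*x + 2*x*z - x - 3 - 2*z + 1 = x^2 + x + z*(2*x - 2) - 2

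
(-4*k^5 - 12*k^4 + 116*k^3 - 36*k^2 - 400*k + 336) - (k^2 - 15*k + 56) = -4*k^5 - 12*k^4 + 116*k^3 - 37*k^2 - 385*k + 280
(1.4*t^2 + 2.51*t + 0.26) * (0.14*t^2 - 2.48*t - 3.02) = 0.196*t^4 - 3.1206*t^3 - 10.4164*t^2 - 8.225*t - 0.7852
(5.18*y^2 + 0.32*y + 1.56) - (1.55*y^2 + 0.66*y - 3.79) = 3.63*y^2 - 0.34*y + 5.35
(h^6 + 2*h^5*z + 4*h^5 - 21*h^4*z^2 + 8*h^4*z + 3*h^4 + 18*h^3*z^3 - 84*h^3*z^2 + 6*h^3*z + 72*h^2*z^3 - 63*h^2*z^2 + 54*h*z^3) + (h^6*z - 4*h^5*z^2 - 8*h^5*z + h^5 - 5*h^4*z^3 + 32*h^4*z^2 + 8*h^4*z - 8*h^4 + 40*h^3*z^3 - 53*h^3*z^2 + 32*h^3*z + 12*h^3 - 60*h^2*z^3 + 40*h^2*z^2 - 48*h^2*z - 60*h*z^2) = h^6*z + h^6 - 4*h^5*z^2 - 6*h^5*z + 5*h^5 - 5*h^4*z^3 + 11*h^4*z^2 + 16*h^4*z - 5*h^4 + 58*h^3*z^3 - 137*h^3*z^2 + 38*h^3*z + 12*h^3 + 12*h^2*z^3 - 23*h^2*z^2 - 48*h^2*z + 54*h*z^3 - 60*h*z^2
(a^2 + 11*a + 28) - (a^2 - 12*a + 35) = 23*a - 7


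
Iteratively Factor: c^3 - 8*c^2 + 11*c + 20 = (c - 4)*(c^2 - 4*c - 5) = (c - 5)*(c - 4)*(c + 1)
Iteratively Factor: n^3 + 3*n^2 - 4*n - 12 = (n + 3)*(n^2 - 4) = (n + 2)*(n + 3)*(n - 2)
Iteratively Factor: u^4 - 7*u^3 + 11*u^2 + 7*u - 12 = (u + 1)*(u^3 - 8*u^2 + 19*u - 12) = (u - 1)*(u + 1)*(u^2 - 7*u + 12) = (u - 3)*(u - 1)*(u + 1)*(u - 4)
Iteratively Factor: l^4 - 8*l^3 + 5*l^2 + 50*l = (l - 5)*(l^3 - 3*l^2 - 10*l) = (l - 5)^2*(l^2 + 2*l) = l*(l - 5)^2*(l + 2)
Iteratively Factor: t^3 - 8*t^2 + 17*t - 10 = (t - 1)*(t^2 - 7*t + 10) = (t - 5)*(t - 1)*(t - 2)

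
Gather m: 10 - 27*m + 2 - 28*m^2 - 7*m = -28*m^2 - 34*m + 12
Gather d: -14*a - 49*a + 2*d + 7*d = -63*a + 9*d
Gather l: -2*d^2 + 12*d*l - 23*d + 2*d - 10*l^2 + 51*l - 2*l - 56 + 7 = -2*d^2 - 21*d - 10*l^2 + l*(12*d + 49) - 49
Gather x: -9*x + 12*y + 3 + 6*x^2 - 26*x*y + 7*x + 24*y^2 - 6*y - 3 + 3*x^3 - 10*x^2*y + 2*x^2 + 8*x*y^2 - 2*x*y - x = 3*x^3 + x^2*(8 - 10*y) + x*(8*y^2 - 28*y - 3) + 24*y^2 + 6*y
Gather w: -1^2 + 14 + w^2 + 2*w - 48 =w^2 + 2*w - 35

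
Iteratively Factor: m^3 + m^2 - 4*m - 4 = (m + 1)*(m^2 - 4) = (m + 1)*(m + 2)*(m - 2)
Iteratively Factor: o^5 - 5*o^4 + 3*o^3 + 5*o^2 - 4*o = (o - 4)*(o^4 - o^3 - o^2 + o) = (o - 4)*(o + 1)*(o^3 - 2*o^2 + o) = o*(o - 4)*(o + 1)*(o^2 - 2*o + 1) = o*(o - 4)*(o - 1)*(o + 1)*(o - 1)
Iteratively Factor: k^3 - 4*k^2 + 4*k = (k - 2)*(k^2 - 2*k) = (k - 2)^2*(k)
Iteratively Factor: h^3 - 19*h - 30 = (h + 2)*(h^2 - 2*h - 15) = (h - 5)*(h + 2)*(h + 3)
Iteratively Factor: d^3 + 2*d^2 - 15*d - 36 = (d + 3)*(d^2 - d - 12) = (d - 4)*(d + 3)*(d + 3)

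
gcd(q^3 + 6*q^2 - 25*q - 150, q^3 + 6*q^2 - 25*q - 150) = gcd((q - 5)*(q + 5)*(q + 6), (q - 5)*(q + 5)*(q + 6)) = q^3 + 6*q^2 - 25*q - 150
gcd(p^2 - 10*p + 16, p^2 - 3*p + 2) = p - 2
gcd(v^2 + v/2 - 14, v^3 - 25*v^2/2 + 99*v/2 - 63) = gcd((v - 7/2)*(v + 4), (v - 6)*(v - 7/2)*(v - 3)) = v - 7/2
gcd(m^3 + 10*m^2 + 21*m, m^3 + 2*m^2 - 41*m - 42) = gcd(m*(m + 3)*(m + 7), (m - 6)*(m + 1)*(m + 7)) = m + 7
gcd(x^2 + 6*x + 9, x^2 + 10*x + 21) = x + 3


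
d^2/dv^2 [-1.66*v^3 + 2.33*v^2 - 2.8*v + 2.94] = 4.66 - 9.96*v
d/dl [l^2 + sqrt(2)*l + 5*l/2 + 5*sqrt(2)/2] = 2*l + sqrt(2) + 5/2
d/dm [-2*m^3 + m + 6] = 1 - 6*m^2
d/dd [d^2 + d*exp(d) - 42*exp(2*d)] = d*exp(d) + 2*d - 84*exp(2*d) + exp(d)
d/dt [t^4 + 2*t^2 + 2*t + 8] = 4*t^3 + 4*t + 2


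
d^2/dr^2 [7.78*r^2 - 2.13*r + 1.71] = 15.5600000000000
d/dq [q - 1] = 1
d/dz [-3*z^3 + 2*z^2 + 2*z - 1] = -9*z^2 + 4*z + 2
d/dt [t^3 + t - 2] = 3*t^2 + 1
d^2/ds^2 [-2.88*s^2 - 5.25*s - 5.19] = -5.76000000000000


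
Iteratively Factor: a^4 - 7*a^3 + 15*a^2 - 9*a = (a)*(a^3 - 7*a^2 + 15*a - 9) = a*(a - 3)*(a^2 - 4*a + 3) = a*(a - 3)*(a - 1)*(a - 3)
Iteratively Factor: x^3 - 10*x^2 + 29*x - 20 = (x - 1)*(x^2 - 9*x + 20) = (x - 4)*(x - 1)*(x - 5)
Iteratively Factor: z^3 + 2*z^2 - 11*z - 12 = (z + 1)*(z^2 + z - 12) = (z - 3)*(z + 1)*(z + 4)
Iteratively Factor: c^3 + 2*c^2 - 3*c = (c)*(c^2 + 2*c - 3) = c*(c + 3)*(c - 1)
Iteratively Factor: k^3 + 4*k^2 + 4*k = (k)*(k^2 + 4*k + 4) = k*(k + 2)*(k + 2)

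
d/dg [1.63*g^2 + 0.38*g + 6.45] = 3.26*g + 0.38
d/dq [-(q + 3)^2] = -2*q - 6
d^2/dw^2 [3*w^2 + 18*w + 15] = 6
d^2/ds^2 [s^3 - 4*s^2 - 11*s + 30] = 6*s - 8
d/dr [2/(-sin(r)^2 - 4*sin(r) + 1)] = 4*(sin(r) + 2)*cos(r)/(4*sin(r) - cos(r)^2)^2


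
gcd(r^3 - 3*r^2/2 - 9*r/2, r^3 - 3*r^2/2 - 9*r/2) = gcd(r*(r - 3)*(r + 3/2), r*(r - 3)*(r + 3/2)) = r^3 - 3*r^2/2 - 9*r/2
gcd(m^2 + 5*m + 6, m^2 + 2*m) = m + 2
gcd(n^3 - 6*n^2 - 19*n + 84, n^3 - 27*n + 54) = n - 3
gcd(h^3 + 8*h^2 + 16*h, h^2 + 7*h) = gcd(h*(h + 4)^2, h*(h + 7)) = h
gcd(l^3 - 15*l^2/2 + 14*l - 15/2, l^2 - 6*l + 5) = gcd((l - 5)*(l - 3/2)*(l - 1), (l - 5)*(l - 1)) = l^2 - 6*l + 5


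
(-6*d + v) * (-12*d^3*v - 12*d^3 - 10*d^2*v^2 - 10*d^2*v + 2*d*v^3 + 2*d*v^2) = 72*d^4*v + 72*d^4 + 48*d^3*v^2 + 48*d^3*v - 22*d^2*v^3 - 22*d^2*v^2 + 2*d*v^4 + 2*d*v^3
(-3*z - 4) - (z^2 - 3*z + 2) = -z^2 - 6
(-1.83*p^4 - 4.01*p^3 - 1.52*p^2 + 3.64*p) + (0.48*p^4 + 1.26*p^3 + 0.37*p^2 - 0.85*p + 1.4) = -1.35*p^4 - 2.75*p^3 - 1.15*p^2 + 2.79*p + 1.4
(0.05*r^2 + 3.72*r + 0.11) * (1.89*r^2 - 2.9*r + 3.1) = 0.0945*r^4 + 6.8858*r^3 - 10.4251*r^2 + 11.213*r + 0.341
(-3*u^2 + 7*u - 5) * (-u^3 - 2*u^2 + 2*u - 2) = 3*u^5 - u^4 - 15*u^3 + 30*u^2 - 24*u + 10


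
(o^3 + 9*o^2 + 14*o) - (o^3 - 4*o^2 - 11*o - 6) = 13*o^2 + 25*o + 6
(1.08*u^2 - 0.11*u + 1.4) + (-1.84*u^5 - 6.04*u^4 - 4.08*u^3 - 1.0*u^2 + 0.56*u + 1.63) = -1.84*u^5 - 6.04*u^4 - 4.08*u^3 + 0.0800000000000001*u^2 + 0.45*u + 3.03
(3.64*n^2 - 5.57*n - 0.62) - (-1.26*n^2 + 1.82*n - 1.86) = 4.9*n^2 - 7.39*n + 1.24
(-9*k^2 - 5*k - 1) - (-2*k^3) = 2*k^3 - 9*k^2 - 5*k - 1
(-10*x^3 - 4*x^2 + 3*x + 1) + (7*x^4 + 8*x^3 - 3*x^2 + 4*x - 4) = 7*x^4 - 2*x^3 - 7*x^2 + 7*x - 3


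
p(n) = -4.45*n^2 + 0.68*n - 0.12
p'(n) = 0.68 - 8.9*n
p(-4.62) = -98.24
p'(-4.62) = 41.80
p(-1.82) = -16.10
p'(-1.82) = 16.88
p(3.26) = -45.20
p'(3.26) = -28.33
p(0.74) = -2.05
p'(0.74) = -5.91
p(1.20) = -5.71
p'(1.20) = -10.00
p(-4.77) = -104.61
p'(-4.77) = 43.13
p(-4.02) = -74.77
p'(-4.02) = 36.46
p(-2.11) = -21.37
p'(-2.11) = 19.46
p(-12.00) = -649.08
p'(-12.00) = 107.48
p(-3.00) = -42.21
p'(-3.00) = 27.38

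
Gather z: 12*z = 12*z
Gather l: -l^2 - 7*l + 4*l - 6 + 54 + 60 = -l^2 - 3*l + 108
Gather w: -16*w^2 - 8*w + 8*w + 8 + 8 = 16 - 16*w^2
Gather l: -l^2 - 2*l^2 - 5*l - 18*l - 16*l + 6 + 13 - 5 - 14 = -3*l^2 - 39*l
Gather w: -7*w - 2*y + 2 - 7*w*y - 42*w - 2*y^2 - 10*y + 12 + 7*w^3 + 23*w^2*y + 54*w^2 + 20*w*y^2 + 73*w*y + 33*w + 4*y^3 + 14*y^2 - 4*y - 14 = 7*w^3 + w^2*(23*y + 54) + w*(20*y^2 + 66*y - 16) + 4*y^3 + 12*y^2 - 16*y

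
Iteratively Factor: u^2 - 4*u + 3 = (u - 1)*(u - 3)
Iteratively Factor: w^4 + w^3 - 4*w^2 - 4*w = (w - 2)*(w^3 + 3*w^2 + 2*w) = (w - 2)*(w + 2)*(w^2 + w) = w*(w - 2)*(w + 2)*(w + 1)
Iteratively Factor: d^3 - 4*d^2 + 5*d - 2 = (d - 2)*(d^2 - 2*d + 1) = (d - 2)*(d - 1)*(d - 1)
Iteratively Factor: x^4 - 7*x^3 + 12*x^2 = (x)*(x^3 - 7*x^2 + 12*x) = x*(x - 3)*(x^2 - 4*x) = x^2*(x - 3)*(x - 4)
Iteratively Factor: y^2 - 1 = (y + 1)*(y - 1)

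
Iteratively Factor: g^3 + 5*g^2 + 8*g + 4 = (g + 2)*(g^2 + 3*g + 2) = (g + 1)*(g + 2)*(g + 2)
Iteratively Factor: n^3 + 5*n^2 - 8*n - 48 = (n + 4)*(n^2 + n - 12) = (n + 4)^2*(n - 3)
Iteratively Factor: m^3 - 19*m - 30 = (m - 5)*(m^2 + 5*m + 6) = (m - 5)*(m + 3)*(m + 2)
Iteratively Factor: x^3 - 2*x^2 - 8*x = (x + 2)*(x^2 - 4*x) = x*(x + 2)*(x - 4)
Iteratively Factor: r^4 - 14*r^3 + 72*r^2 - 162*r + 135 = (r - 3)*(r^3 - 11*r^2 + 39*r - 45) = (r - 5)*(r - 3)*(r^2 - 6*r + 9) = (r - 5)*(r - 3)^2*(r - 3)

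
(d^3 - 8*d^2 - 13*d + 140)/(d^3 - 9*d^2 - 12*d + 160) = (d - 7)/(d - 8)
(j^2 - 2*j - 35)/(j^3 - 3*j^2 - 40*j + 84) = (j + 5)/(j^2 + 4*j - 12)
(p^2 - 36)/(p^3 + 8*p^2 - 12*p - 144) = (p - 6)/(p^2 + 2*p - 24)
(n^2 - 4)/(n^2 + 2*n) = (n - 2)/n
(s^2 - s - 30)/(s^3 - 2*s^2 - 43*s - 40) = (s - 6)/(s^2 - 7*s - 8)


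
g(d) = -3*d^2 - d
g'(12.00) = -73.00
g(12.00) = -444.00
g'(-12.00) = 71.00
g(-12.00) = -420.00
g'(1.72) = -11.32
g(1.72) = -10.60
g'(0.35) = -3.10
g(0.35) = -0.72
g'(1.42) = -9.52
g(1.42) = -7.47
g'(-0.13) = -0.22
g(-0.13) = 0.08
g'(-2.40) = 13.40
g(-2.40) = -14.88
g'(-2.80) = 15.80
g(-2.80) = -20.72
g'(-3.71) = 21.26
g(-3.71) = -37.58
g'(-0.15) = -0.10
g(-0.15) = 0.08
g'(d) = -6*d - 1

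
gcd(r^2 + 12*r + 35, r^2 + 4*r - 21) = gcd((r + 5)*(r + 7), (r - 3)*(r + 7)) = r + 7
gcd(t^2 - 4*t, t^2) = t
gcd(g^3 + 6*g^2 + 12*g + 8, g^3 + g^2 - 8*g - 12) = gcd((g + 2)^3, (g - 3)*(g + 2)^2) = g^2 + 4*g + 4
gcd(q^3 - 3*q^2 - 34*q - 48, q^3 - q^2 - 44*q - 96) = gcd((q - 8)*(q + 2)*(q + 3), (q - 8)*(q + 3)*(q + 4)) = q^2 - 5*q - 24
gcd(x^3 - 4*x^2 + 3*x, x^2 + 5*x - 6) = x - 1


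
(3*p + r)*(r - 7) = 3*p*r - 21*p + r^2 - 7*r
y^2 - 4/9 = (y - 2/3)*(y + 2/3)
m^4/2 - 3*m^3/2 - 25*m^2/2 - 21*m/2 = m*(m/2 + 1/2)*(m - 7)*(m + 3)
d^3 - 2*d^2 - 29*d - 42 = (d - 7)*(d + 2)*(d + 3)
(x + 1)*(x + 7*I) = x^2 + x + 7*I*x + 7*I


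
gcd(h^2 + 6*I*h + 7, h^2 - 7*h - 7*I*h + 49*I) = 1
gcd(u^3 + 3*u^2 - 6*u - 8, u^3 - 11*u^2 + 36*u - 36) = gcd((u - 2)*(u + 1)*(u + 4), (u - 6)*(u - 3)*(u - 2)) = u - 2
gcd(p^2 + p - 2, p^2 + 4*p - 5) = p - 1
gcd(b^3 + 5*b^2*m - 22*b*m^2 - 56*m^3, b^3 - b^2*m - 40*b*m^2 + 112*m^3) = b^2 + 3*b*m - 28*m^2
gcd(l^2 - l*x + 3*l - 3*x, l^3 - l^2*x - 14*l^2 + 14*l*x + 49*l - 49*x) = -l + x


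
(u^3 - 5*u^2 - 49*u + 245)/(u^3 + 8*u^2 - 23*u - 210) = (u - 7)/(u + 6)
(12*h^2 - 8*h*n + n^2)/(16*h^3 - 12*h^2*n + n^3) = (6*h - n)/(8*h^2 - 2*h*n - n^2)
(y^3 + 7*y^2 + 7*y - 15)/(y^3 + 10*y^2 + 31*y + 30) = (y - 1)/(y + 2)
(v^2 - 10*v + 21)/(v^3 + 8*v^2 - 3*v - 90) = (v - 7)/(v^2 + 11*v + 30)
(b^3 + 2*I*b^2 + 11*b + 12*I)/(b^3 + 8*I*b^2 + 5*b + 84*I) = (b + I)/(b + 7*I)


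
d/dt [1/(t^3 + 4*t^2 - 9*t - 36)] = (-3*t^2 - 8*t + 9)/(t^3 + 4*t^2 - 9*t - 36)^2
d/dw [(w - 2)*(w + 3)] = 2*w + 1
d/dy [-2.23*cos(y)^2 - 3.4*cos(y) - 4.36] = (4.46*cos(y) + 3.4)*sin(y)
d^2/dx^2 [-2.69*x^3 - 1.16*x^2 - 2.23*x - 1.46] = -16.14*x - 2.32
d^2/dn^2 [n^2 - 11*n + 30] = 2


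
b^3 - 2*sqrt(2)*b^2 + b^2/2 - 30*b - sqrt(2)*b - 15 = (b + 1/2)*(b - 5*sqrt(2))*(b + 3*sqrt(2))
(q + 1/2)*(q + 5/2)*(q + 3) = q^3 + 6*q^2 + 41*q/4 + 15/4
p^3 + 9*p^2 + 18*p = p*(p + 3)*(p + 6)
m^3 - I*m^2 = m^2*(m - I)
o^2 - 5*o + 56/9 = (o - 8/3)*(o - 7/3)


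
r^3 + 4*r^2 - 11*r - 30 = (r - 3)*(r + 2)*(r + 5)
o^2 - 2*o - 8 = (o - 4)*(o + 2)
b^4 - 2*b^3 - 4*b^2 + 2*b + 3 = (b - 3)*(b - 1)*(b + 1)^2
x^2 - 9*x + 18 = (x - 6)*(x - 3)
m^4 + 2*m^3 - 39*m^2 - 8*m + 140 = (m - 5)*(m - 2)*(m + 2)*(m + 7)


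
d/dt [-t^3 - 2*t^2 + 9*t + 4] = -3*t^2 - 4*t + 9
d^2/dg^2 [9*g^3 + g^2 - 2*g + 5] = 54*g + 2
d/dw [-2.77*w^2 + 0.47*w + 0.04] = 0.47 - 5.54*w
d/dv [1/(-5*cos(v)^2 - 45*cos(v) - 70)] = -(2*cos(v) + 9)*sin(v)/(5*(cos(v)^2 + 9*cos(v) + 14)^2)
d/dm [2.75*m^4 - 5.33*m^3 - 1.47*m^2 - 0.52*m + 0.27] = 11.0*m^3 - 15.99*m^2 - 2.94*m - 0.52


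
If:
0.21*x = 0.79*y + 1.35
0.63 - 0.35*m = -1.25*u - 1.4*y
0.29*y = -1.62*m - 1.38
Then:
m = -0.179012345679012*y - 0.851851851851852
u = -1.17012345679012*y - 0.742518518518518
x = 3.76190476190476*y + 6.42857142857143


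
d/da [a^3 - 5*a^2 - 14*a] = 3*a^2 - 10*a - 14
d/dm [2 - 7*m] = -7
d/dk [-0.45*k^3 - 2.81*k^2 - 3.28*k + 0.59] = -1.35*k^2 - 5.62*k - 3.28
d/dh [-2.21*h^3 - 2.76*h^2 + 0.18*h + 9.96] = -6.63*h^2 - 5.52*h + 0.18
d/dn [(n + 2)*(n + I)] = 2*n + 2 + I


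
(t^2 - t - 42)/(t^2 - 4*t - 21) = (t + 6)/(t + 3)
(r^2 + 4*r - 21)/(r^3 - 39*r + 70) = (r - 3)/(r^2 - 7*r + 10)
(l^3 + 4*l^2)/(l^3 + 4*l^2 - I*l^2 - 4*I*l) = l/(l - I)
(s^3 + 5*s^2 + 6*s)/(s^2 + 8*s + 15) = s*(s + 2)/(s + 5)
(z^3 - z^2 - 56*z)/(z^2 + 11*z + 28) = z*(z - 8)/(z + 4)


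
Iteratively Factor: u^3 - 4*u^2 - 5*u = (u)*(u^2 - 4*u - 5) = u*(u - 5)*(u + 1)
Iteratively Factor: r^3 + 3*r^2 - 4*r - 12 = (r + 2)*(r^2 + r - 6) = (r + 2)*(r + 3)*(r - 2)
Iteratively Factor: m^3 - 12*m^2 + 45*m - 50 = (m - 5)*(m^2 - 7*m + 10) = (m - 5)^2*(m - 2)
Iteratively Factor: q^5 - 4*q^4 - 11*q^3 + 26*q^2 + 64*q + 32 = (q - 4)*(q^4 - 11*q^2 - 18*q - 8) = (q - 4)*(q + 1)*(q^3 - q^2 - 10*q - 8) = (q - 4)*(q + 1)*(q + 2)*(q^2 - 3*q - 4) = (q - 4)^2*(q + 1)*(q + 2)*(q + 1)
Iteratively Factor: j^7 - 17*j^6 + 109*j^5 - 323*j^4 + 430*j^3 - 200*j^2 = (j)*(j^6 - 17*j^5 + 109*j^4 - 323*j^3 + 430*j^2 - 200*j) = j*(j - 1)*(j^5 - 16*j^4 + 93*j^3 - 230*j^2 + 200*j) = j*(j - 5)*(j - 1)*(j^4 - 11*j^3 + 38*j^2 - 40*j) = j*(j - 5)^2*(j - 1)*(j^3 - 6*j^2 + 8*j) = j*(j - 5)^2*(j - 4)*(j - 1)*(j^2 - 2*j) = j*(j - 5)^2*(j - 4)*(j - 2)*(j - 1)*(j)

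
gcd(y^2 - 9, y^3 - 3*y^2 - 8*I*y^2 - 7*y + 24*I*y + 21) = y - 3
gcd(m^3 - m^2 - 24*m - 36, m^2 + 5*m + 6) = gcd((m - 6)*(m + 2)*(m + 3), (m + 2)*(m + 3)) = m^2 + 5*m + 6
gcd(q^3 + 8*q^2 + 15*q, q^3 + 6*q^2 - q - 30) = q^2 + 8*q + 15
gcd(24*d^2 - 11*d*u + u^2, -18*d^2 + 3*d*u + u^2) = -3*d + u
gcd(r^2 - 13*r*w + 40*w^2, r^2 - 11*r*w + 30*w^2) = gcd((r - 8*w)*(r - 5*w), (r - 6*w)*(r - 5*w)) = r - 5*w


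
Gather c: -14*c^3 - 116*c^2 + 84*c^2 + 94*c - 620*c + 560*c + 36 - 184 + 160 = -14*c^3 - 32*c^2 + 34*c + 12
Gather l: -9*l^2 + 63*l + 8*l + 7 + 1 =-9*l^2 + 71*l + 8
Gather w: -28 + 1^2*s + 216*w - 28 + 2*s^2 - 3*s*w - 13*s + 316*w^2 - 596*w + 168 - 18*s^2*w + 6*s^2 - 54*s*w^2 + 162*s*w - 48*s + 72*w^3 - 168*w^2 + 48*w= 8*s^2 - 60*s + 72*w^3 + w^2*(148 - 54*s) + w*(-18*s^2 + 159*s - 332) + 112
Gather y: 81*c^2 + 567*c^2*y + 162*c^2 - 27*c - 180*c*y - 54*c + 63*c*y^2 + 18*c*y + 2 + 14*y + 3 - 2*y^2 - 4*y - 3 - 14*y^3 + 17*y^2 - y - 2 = 243*c^2 - 81*c - 14*y^3 + y^2*(63*c + 15) + y*(567*c^2 - 162*c + 9)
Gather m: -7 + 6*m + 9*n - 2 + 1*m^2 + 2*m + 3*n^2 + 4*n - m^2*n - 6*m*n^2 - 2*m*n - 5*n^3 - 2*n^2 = m^2*(1 - n) + m*(-6*n^2 - 2*n + 8) - 5*n^3 + n^2 + 13*n - 9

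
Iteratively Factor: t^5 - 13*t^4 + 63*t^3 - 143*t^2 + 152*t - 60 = (t - 3)*(t^4 - 10*t^3 + 33*t^2 - 44*t + 20) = (t - 3)*(t - 1)*(t^3 - 9*t^2 + 24*t - 20) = (t - 5)*(t - 3)*(t - 1)*(t^2 - 4*t + 4) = (t - 5)*(t - 3)*(t - 2)*(t - 1)*(t - 2)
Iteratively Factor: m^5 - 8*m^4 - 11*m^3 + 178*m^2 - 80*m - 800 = (m - 4)*(m^4 - 4*m^3 - 27*m^2 + 70*m + 200) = (m - 5)*(m - 4)*(m^3 + m^2 - 22*m - 40) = (m - 5)*(m - 4)*(m + 4)*(m^2 - 3*m - 10) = (m - 5)*(m - 4)*(m + 2)*(m + 4)*(m - 5)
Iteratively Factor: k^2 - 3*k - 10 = (k + 2)*(k - 5)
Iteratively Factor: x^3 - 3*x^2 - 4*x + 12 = (x + 2)*(x^2 - 5*x + 6) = (x - 3)*(x + 2)*(x - 2)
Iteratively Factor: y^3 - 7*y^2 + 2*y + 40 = (y + 2)*(y^2 - 9*y + 20) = (y - 4)*(y + 2)*(y - 5)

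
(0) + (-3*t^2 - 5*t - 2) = -3*t^2 - 5*t - 2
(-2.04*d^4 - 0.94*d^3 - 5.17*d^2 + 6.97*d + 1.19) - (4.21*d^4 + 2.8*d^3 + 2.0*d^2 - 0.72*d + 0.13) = -6.25*d^4 - 3.74*d^3 - 7.17*d^2 + 7.69*d + 1.06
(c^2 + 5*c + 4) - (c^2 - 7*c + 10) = 12*c - 6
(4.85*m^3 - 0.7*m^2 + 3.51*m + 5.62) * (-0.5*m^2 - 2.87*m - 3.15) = -2.425*m^5 - 13.5695*m^4 - 15.0235*m^3 - 10.6787*m^2 - 27.1859*m - 17.703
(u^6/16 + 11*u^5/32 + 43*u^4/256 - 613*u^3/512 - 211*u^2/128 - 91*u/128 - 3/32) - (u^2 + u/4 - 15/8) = u^6/16 + 11*u^5/32 + 43*u^4/256 - 613*u^3/512 - 339*u^2/128 - 123*u/128 + 57/32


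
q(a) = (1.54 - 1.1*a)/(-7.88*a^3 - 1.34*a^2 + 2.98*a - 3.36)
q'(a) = (1.54 - 1.1*a)*(23.64*a^2 + 2.68*a - 2.98)/(-7.88*a^3 - 1.34*a^2 + 2.98*a - 3.36)^2 - 1.1/(-7.88*a^3 - 1.34*a^2 + 2.98*a - 3.36) = (-17.336*a^3 + 34.9316*a^2 + 4.1272*a - 0.8932)/(62.0944*a^6 + 21.1184*a^5 - 45.1692*a^4 + 44.9672*a^3 + 17.8852*a^2 - 20.0256*a + 11.2896)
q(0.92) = -0.07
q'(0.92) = 0.30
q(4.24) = 0.01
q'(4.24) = -0.00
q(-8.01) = 0.00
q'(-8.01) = 0.00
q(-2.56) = 0.04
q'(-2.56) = 0.04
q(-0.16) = -0.45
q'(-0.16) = -0.04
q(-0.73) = -0.74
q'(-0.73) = 2.12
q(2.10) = 0.01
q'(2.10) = 0.00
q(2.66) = 0.01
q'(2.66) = -0.00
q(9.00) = 0.00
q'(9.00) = -0.00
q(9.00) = 0.00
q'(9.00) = -0.00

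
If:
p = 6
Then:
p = 6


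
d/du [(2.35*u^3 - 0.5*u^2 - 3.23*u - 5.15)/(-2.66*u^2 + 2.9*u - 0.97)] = (-6.251*u^4 + 13.63*u^3 - 16.8803*u^2 - 26.428*u + 18.0681)/(7.0756*u^4 - 15.428*u^3 + 13.5704*u^2 - 5.626*u + 0.9409)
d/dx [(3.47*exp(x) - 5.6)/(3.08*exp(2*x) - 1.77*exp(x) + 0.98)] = (-10.6876*exp(2*x) + 34.496*exp(x) - 6.5114)*exp(x)/(9.4864*exp(4*x) - 10.9032*exp(3*x) + 9.1697*exp(2*x) - 3.4692*exp(x) + 0.9604)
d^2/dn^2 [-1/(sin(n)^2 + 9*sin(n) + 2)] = (4*sin(n)^4 + 27*sin(n)^3 + 67*sin(n)^2 - 72*sin(n) - 158)/(sin(n)^2 + 9*sin(n) + 2)^3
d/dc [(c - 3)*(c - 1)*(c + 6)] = 3*c^2 + 4*c - 21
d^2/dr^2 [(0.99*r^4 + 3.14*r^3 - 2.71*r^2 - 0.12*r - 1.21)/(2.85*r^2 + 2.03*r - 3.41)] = (16.08255*r^6 + 34.36587*r^5 - 33.249744*r^4 + 6.67020999999986*r^3 - 209.266464*r^2 + 170.073354*r - 98.177002)/(23.149125*r^6 + 49.466025*r^5 - 47.85948*r^4 - 110.005903*r^3 + 57.263448*r^2 + 70.815129*r - 39.651821)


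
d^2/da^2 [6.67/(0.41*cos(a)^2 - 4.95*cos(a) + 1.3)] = (-4.484908*(1 - cos(a)^2)^2 + 40.610295*cos(a)^3 - 151.453689*cos(a)^2 - 124.14204*cos(a) + 324.238038)/(0.41*cos(a)^2 - 4.95*cos(a) + 1.3)^3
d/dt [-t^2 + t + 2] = 1 - 2*t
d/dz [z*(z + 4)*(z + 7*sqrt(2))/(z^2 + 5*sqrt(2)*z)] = (z^2 + 10*sqrt(2)*z - 8*sqrt(2) + 70)/(z^2 + 10*sqrt(2)*z + 50)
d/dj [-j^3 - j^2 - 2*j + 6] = -3*j^2 - 2*j - 2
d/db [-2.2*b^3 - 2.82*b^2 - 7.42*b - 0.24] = -6.6*b^2 - 5.64*b - 7.42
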